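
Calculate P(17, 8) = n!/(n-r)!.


P(17,8) = 17!/9!
= 355687428096000/362880
= 980179200

P(17,8) = 980179200


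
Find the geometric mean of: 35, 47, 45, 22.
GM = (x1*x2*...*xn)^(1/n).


Product = 35 × 47 × 45 × 22 = 1628550
GM = 1628550^(1/4) = 35.7232

GM = 35.7232


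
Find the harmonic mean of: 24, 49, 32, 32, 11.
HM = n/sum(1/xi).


Sum of reciprocals = 1/24 + 1/49 + 1/32 + 1/32 + 1/11 = 0.215484
HM = 5/0.215484 = 23.2036

HM = 23.2036


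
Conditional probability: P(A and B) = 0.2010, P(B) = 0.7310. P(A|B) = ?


P(A|B) = 0.2010/0.7310 = 0.2750

P(A|B) = 0.2750


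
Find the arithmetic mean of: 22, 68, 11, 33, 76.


Sum = 22 + 68 + 11 + 33 + 76 = 210
n = 5
Mean = 210/5 = 42.0000

Mean = 42.0000


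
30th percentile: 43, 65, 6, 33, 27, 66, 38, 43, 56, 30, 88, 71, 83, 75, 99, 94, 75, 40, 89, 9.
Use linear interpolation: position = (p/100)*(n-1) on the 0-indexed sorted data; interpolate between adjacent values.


Sorted: 6, 9, 27, 30, 33, 38, 40, 43, 43, 56, 65, 66, 71, 75, 75, 83, 88, 89, 94, 99
n = 20
Index = 30/100 * 19 = 5.7000
Lower = data[5] = 38, Upper = data[6] = 40
P30 = 38 + 0.7000*(2) = 39.4000

P30 = 39.4000


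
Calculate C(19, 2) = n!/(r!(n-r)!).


C(19,2) = 19!/(2! × 17!)
= 121645100408832000/(2 × 355687428096000)
= 171

C(19,2) = 171


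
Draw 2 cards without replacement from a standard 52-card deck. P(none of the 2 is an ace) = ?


P(no aces) = (48/52) × (47/51)
= 0.8507

P = 0.8507


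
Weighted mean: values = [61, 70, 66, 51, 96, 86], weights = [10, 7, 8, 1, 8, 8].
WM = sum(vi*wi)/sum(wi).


Numerator = 61*10 + 70*7 + 66*8 + 51*1 + 96*8 + 86*8 = 3135
Denominator = 10 + 7 + 8 + 1 + 8 + 8 = 42
WM = 3135/42 = 74.6429

WM = 74.6429


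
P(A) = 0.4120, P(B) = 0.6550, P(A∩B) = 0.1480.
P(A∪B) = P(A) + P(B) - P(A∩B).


P(A∪B) = 0.4120 + 0.6550 - 0.1480
= 1.0670 - 0.1480
= 0.9190

P(A∪B) = 0.9190


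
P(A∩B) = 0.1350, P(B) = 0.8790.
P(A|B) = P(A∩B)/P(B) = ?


P(A|B) = 0.1350/0.8790 = 0.1536

P(A|B) = 0.1536


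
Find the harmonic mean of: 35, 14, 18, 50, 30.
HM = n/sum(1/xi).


Sum of reciprocals = 1/35 + 1/14 + 1/18 + 1/50 + 1/30 = 0.208889
HM = 5/0.208889 = 23.9362

HM = 23.9362


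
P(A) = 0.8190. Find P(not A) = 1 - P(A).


P(not A) = 1 - 0.8190 = 0.1810

P(not A) = 0.1810


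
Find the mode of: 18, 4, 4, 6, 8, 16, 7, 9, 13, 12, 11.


Frequencies: 4:2, 6:1, 7:1, 8:1, 9:1, 11:1, 12:1, 13:1, 16:1, 18:1
Max frequency = 2
Mode = 4

Mode = 4


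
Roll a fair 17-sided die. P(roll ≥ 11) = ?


Favorable outcomes (roll ≥ 11): 7
Total outcomes = 17
P = 7/17 = 0.4118

P = 0.4118


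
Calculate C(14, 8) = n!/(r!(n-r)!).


C(14,8) = 14!/(8! × 6!)
= 87178291200/(40320 × 720)
= 3003

C(14,8) = 3003


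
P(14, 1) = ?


P(14,1) = 14!/13!
= 87178291200/6227020800
= 14

P(14,1) = 14


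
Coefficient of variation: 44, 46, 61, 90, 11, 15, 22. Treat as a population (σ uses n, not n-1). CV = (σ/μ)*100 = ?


Mean = 41.2857
SD = 26.1081
CV = (26.1081/41.2857)*100 = 63.2376%

CV = 63.2376%


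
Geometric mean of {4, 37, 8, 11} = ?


Product = 4 × 37 × 8 × 11 = 13024
GM = 13024^(1/4) = 10.6828

GM = 10.6828


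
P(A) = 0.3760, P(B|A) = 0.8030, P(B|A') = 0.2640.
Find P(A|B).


P(B) = P(B|A)*P(A) + P(B|A')*P(A')
= 0.8030*0.3760 + 0.2640*0.6240
= 0.301928 + 0.164736 = 0.466664
P(A|B) = 0.301928/0.466664 = 0.6470

P(A|B) = 0.6470


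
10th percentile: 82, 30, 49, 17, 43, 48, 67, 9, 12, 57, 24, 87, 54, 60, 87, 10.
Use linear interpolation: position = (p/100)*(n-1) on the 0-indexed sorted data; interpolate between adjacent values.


Sorted: 9, 10, 12, 17, 24, 30, 43, 48, 49, 54, 57, 60, 67, 82, 87, 87
n = 16
Index = 10/100 * 15 = 1.5000
Lower = data[1] = 10, Upper = data[2] = 12
P10 = 10 + 0.5000*(2) = 11.0000

P10 = 11.0000


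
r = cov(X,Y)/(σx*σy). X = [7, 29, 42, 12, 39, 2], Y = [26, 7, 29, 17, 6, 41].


Mean X = 21.8333, Mean Y = 21.0000
SD X = 15.614274, SD Y = 12.423097
Cov = -104.666667
r = -104.666667/(15.614274*12.423097) = -0.5396

r = -0.5396


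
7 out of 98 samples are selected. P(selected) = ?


P = 7/98 = 0.0714

P = 0.0714


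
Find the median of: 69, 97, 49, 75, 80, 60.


Sorted: 49, 60, 69, 75, 80, 97
n = 6 (even)
Middle values: 69 and 75
Median = (69+75)/2 = 72.0000

Median = 72.0000


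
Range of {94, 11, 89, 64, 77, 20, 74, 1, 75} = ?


Max = 94, Min = 1
Range = 94 - 1 = 93

Range = 93


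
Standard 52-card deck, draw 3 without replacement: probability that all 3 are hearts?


P(all hearts) = (13/52) × (12/51) × (11/50)
= 0.0129

P = 0.0129


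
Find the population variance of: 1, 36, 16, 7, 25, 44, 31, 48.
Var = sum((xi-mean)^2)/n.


Mean = 26.0000
Squared deviations: 625.0000, 100.0000, 100.0000, 361.0000, 1.0000, 324.0000, 25.0000, 484.0000
Sum = 2020.0000
Variance = 2020.0000/8 = 252.5000

Variance = 252.5000


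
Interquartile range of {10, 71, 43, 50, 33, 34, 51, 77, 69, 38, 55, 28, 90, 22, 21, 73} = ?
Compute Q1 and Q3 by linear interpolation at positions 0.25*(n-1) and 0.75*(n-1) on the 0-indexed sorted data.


Sorted: 10, 21, 22, 28, 33, 34, 38, 43, 50, 51, 55, 69, 71, 73, 77, 90
Q1 (25th %ile) = 31.7500
Q3 (75th %ile) = 69.5000
IQR = 69.5000 - 31.7500 = 37.7500

IQR = 37.7500


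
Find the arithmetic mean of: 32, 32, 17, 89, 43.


Sum = 32 + 32 + 17 + 89 + 43 = 213
n = 5
Mean = 213/5 = 42.6000

Mean = 42.6000


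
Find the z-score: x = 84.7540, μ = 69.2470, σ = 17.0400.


z = (84.7540 - 69.2470)/17.0400
= 15.5070/17.0400
= 0.9100

z = 0.9100


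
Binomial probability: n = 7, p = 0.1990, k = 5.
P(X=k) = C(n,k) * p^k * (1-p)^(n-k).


C(7,5) = 21
p^5 = 0.000312
(1-p)^2 = 0.641601
P = 21 * 0.000312 * 0.641601 = 0.0042

P(X=5) = 0.0042


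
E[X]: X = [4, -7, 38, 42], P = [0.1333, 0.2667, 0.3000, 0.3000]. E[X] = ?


E[X] = 4*0.1333 - 7*0.2667 + 38*0.3000 + 42*0.3000
= 0.5332 - 1.8669 + 11.4000 + 12.6000
= 22.6663

E[X] = 22.6663


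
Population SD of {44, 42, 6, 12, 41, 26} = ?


Mean = 28.5000
Variance = 227.2500
SD = sqrt(227.2500) = 15.0748

SD = 15.0748


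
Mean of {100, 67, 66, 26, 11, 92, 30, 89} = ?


Sum = 100 + 67 + 66 + 26 + 11 + 92 + 30 + 89 = 481
n = 8
Mean = 481/8 = 60.1250

Mean = 60.1250


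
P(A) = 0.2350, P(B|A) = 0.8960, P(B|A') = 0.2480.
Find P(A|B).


P(B) = P(B|A)*P(A) + P(B|A')*P(A')
= 0.8960*0.2350 + 0.2480*0.7650
= 0.210560 + 0.189720 = 0.400280
P(A|B) = 0.210560/0.400280 = 0.5260

P(A|B) = 0.5260


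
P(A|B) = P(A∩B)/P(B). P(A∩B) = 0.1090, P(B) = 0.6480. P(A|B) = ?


P(A|B) = 0.1090/0.6480 = 0.1682

P(A|B) = 0.1682


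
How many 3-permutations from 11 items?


P(11,3) = 11!/8!
= 39916800/40320
= 990

P(11,3) = 990


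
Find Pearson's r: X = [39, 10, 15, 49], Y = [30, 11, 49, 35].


Mean X = 28.2500, Mean Y = 31.2500
SD X = 16.238457, SD Y = 13.608361
Cov = 49.687500
r = 49.687500/(16.238457*13.608361) = 0.2249

r = 0.2249


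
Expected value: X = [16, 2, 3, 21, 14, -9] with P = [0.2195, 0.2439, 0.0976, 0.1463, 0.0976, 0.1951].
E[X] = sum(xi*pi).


E[X] = 16*0.2195 + 2*0.2439 + 3*0.0976 + 21*0.1463 + 14*0.0976 - 9*0.1951
= 3.5120 + 0.4878 + 0.2928 + 3.0723 + 1.3664 - 1.7559
= 6.9754

E[X] = 6.9754


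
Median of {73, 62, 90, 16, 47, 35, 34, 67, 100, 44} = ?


Sorted: 16, 34, 35, 44, 47, 62, 67, 73, 90, 100
n = 10 (even)
Middle values: 47 and 62
Median = (47+62)/2 = 54.5000

Median = 54.5000


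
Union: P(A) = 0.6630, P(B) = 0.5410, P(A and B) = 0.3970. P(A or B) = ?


P(A∪B) = 0.6630 + 0.5410 - 0.3970
= 1.2040 - 0.3970
= 0.8070

P(A∪B) = 0.8070


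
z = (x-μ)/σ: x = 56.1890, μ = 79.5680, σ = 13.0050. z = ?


z = (56.1890 - 79.5680)/13.0050
= -23.3790/13.0050
= -1.7977

z = -1.7977


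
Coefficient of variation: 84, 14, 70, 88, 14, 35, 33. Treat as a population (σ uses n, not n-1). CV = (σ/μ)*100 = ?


Mean = 48.2857
SD = 29.4847
CV = (29.4847/48.2857)*100 = 61.0630%

CV = 61.0630%


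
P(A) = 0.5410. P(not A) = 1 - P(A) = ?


P(not A) = 1 - 0.5410 = 0.4590

P(not A) = 0.4590


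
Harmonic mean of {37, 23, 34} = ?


Sum of reciprocals = 1/37 + 1/23 + 1/34 = 0.099917
HM = 3/0.099917 = 30.0249

HM = 30.0249


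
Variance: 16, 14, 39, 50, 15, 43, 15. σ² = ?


Mean = 27.4286
Squared deviations: 130.6122, 180.3265, 133.8980, 509.4694, 154.4694, 242.4694, 154.4694
Sum = 1505.7143
Variance = 1505.7143/7 = 215.1020

Variance = 215.1020


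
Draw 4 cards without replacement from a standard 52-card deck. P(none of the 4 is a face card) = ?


P(no face cards) = (40/52) × (39/51) × (38/50) × (37/49)
= 0.3376

P = 0.3376


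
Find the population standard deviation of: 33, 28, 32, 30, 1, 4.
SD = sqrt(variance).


Mean = 21.3333
Variance = 180.5556
SD = sqrt(180.5556) = 13.4371

SD = 13.4371


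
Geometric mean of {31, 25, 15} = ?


Product = 31 × 25 × 15 = 11625
GM = 11625^(1/3) = 22.6533

GM = 22.6533


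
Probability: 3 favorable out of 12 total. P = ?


P = 3/12 = 0.2500

P = 0.2500


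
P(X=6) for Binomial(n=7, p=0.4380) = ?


C(7,6) = 7
p^6 = 0.007061
(1-p)^1 = 0.562000
P = 7 * 0.007061 * 0.562000 = 0.0278

P(X=6) = 0.0278


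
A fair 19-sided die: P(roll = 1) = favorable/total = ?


Favorable outcomes (roll = 1): 1
Total outcomes = 19
P = 1/19 = 0.0526

P = 0.0526


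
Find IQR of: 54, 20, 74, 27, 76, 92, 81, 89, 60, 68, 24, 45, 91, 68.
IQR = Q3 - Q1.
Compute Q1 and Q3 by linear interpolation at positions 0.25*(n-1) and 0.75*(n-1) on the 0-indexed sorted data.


Sorted: 20, 24, 27, 45, 54, 60, 68, 68, 74, 76, 81, 89, 91, 92
Q1 (25th %ile) = 47.2500
Q3 (75th %ile) = 79.7500
IQR = 79.7500 - 47.2500 = 32.5000

IQR = 32.5000


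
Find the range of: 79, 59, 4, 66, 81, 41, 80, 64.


Max = 81, Min = 4
Range = 81 - 4 = 77

Range = 77


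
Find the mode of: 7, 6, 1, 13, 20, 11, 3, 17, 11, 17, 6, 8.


Frequencies: 1:1, 3:1, 6:2, 7:1, 8:1, 11:2, 13:1, 17:2, 20:1
Max frequency = 2
Mode = 6, 11, 17

Mode = 6, 11, 17


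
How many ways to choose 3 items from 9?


C(9,3) = 9!/(3! × 6!)
= 362880/(6 × 720)
= 84

C(9,3) = 84


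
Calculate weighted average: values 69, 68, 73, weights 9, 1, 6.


Numerator = 69*9 + 68*1 + 73*6 = 1127
Denominator = 9 + 1 + 6 = 16
WM = 1127/16 = 70.4375

WM = 70.4375


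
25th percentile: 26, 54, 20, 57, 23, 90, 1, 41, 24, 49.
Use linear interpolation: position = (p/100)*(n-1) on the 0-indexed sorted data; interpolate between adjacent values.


Sorted: 1, 20, 23, 24, 26, 41, 49, 54, 57, 90
n = 10
Index = 25/100 * 9 = 2.2500
Lower = data[2] = 23, Upper = data[3] = 24
P25 = 23 + 0.2500*(1) = 23.2500

P25 = 23.2500


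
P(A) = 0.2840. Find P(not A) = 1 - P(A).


P(not A) = 1 - 0.2840 = 0.7160

P(not A) = 0.7160


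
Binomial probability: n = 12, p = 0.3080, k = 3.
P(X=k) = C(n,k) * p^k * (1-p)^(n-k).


C(12,3) = 220
p^3 = 0.029218
(1-p)^9 = 0.036388
P = 220 * 0.029218 * 0.036388 = 0.2339

P(X=3) = 0.2339


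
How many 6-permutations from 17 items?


P(17,6) = 17!/11!
= 355687428096000/39916800
= 8910720

P(17,6) = 8910720


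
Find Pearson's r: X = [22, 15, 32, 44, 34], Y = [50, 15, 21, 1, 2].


Mean X = 29.4000, Mean Y = 17.8000
SD X = 10.031949, SD Y = 17.814601
Cov = -101.520000
r = -101.520000/(10.031949*17.814601) = -0.5681

r = -0.5681


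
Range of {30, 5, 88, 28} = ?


Max = 88, Min = 5
Range = 88 - 5 = 83

Range = 83


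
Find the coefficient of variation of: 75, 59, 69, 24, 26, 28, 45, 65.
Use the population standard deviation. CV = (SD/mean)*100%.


Mean = 48.8750
SD = 19.5028
CV = (19.5028/48.8750)*100 = 39.9034%

CV = 39.9034%


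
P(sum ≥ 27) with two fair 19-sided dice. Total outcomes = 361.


Total outcomes = 19×19 = 361
Favorable (sum ≥ 27): 78
P = 78/361 = 0.2161

P = 0.2161


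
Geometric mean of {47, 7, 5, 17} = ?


Product = 47 × 7 × 5 × 17 = 27965
GM = 27965^(1/4) = 12.9316

GM = 12.9316


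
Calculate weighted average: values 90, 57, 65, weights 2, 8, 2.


Numerator = 90*2 + 57*8 + 65*2 = 766
Denominator = 2 + 8 + 2 = 12
WM = 766/12 = 63.8333

WM = 63.8333


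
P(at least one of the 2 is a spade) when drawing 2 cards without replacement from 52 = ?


P(at least one) = 1 - P(none)
P(none) = (39/52) × (38/51) = 0.558824
P(at least one) = 1 - 0.558824 = 0.4412

P = 0.4412


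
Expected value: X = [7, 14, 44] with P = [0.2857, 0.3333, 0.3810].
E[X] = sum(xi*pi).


E[X] = 7*0.2857 + 14*0.3333 + 44*0.3810
= 1.9999 + 4.6662 + 16.7640
= 23.4301

E[X] = 23.4301


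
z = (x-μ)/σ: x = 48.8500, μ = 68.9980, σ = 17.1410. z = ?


z = (48.8500 - 68.9980)/17.1410
= -20.1480/17.1410
= -1.1754

z = -1.1754


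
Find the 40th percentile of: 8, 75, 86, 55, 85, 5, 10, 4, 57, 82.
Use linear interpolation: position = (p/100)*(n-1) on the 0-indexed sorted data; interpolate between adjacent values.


Sorted: 4, 5, 8, 10, 55, 57, 75, 82, 85, 86
n = 10
Index = 40/100 * 9 = 3.6000
Lower = data[3] = 10, Upper = data[4] = 55
P40 = 10 + 0.6000*(45) = 37.0000

P40 = 37.0000


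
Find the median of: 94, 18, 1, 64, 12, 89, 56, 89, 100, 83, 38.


Sorted: 1, 12, 18, 38, 56, 64, 83, 89, 89, 94, 100
n = 11 (odd)
Middle value = 64

Median = 64


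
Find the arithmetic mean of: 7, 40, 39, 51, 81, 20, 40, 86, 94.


Sum = 7 + 40 + 39 + 51 + 81 + 20 + 40 + 86 + 94 = 458
n = 9
Mean = 458/9 = 50.8889

Mean = 50.8889


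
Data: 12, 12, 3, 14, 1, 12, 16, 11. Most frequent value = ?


Frequencies: 1:1, 3:1, 11:1, 12:3, 14:1, 16:1
Max frequency = 3
Mode = 12

Mode = 12


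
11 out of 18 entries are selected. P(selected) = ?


P = 11/18 = 0.6111

P = 0.6111


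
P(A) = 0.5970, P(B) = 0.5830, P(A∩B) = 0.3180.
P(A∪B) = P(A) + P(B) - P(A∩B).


P(A∪B) = 0.5970 + 0.5830 - 0.3180
= 1.1800 - 0.3180
= 0.8620

P(A∪B) = 0.8620


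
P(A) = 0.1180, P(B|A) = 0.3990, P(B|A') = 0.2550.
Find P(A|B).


P(B) = P(B|A)*P(A) + P(B|A')*P(A')
= 0.3990*0.1180 + 0.2550*0.8820
= 0.047082 + 0.224910 = 0.271992
P(A|B) = 0.047082/0.271992 = 0.1731

P(A|B) = 0.1731


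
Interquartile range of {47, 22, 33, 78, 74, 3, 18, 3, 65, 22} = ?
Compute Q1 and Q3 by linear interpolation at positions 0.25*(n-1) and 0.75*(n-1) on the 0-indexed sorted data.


Sorted: 3, 3, 18, 22, 22, 33, 47, 65, 74, 78
Q1 (25th %ile) = 19.0000
Q3 (75th %ile) = 60.5000
IQR = 60.5000 - 19.0000 = 41.5000

IQR = 41.5000


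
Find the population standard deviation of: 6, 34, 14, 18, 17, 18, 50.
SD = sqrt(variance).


Mean = 22.4286
Variance = 186.2449
SD = sqrt(186.2449) = 13.6472

SD = 13.6472


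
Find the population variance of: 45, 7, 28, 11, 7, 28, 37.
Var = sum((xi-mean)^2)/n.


Mean = 23.2857
Squared deviations: 471.5102, 265.2245, 22.2245, 150.9388, 265.2245, 22.2245, 188.0816
Sum = 1385.4286
Variance = 1385.4286/7 = 197.9184

Variance = 197.9184


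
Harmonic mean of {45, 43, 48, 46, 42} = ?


Sum of reciprocals = 1/45 + 1/43 + 1/48 + 1/46 + 1/42 = 0.111860
HM = 5/0.111860 = 44.6987

HM = 44.6987


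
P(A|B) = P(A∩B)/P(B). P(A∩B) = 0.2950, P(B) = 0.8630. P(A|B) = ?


P(A|B) = 0.2950/0.8630 = 0.3418

P(A|B) = 0.3418


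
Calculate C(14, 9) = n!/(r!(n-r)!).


C(14,9) = 14!/(9! × 5!)
= 87178291200/(362880 × 120)
= 2002

C(14,9) = 2002


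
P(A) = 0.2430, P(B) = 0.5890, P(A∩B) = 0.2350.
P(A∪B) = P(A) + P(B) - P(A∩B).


P(A∪B) = 0.2430 + 0.5890 - 0.2350
= 0.8320 - 0.2350
= 0.5970

P(A∪B) = 0.5970


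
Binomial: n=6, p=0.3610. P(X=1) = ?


C(6,1) = 6
p^1 = 0.361000
(1-p)^5 = 0.106538
P = 6 * 0.361000 * 0.106538 = 0.2308

P(X=1) = 0.2308


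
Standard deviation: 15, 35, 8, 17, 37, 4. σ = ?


Mean = 19.3333
Variance = 157.5556
SD = sqrt(157.5556) = 12.5521

SD = 12.5521


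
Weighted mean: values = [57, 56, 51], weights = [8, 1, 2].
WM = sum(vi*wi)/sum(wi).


Numerator = 57*8 + 56*1 + 51*2 = 614
Denominator = 8 + 1 + 2 = 11
WM = 614/11 = 55.8182

WM = 55.8182


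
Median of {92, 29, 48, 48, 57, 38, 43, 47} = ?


Sorted: 29, 38, 43, 47, 48, 48, 57, 92
n = 8 (even)
Middle values: 47 and 48
Median = (47+48)/2 = 47.5000

Median = 47.5000


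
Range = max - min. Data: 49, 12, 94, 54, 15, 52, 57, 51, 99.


Max = 99, Min = 12
Range = 99 - 12 = 87

Range = 87


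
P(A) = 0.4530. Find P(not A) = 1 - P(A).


P(not A) = 1 - 0.4530 = 0.5470

P(not A) = 0.5470


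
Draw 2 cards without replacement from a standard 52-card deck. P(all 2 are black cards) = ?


P(all black cards) = (26/52) × (25/51)
= 0.2451

P = 0.2451


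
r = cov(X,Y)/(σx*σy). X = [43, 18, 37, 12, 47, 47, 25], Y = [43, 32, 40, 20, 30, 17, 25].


Mean X = 32.7143, Mean Y = 29.5714
SD X = 13.295695, SD Y = 8.989790
Cov = 29.591837
r = 29.591837/(13.295695*8.989790) = 0.2476

r = 0.2476


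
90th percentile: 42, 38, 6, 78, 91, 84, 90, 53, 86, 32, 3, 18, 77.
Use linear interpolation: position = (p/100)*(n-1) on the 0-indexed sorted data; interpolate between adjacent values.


Sorted: 3, 6, 18, 32, 38, 42, 53, 77, 78, 84, 86, 90, 91
n = 13
Index = 90/100 * 12 = 10.8000
Lower = data[10] = 86, Upper = data[11] = 90
P90 = 86 + 0.8000*(4) = 89.2000

P90 = 89.2000


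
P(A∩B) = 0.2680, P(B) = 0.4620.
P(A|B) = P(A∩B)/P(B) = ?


P(A|B) = 0.2680/0.4620 = 0.5801

P(A|B) = 0.5801


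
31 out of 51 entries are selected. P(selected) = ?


P = 31/51 = 0.6078

P = 0.6078


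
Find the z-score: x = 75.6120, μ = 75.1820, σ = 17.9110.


z = (75.6120 - 75.1820)/17.9110
= 0.4300/17.9110
= 0.0240

z = 0.0240


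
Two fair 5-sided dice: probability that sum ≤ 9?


Total outcomes = 5×5 = 25
Favorable (sum ≤ 9): 24
P = 24/25 = 0.9600

P = 0.9600


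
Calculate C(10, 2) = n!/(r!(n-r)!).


C(10,2) = 10!/(2! × 8!)
= 3628800/(2 × 40320)
= 45

C(10,2) = 45


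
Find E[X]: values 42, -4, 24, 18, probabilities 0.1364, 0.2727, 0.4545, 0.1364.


E[X] = 42*0.1364 - 4*0.2727 + 24*0.4545 + 18*0.1364
= 5.7288 - 1.0908 + 10.9080 + 2.4552
= 18.0012

E[X] = 18.0012


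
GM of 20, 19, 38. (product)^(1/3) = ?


Product = 20 × 19 × 38 = 14440
GM = 14440^(1/3) = 24.3513

GM = 24.3513


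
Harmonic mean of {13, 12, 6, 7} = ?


Sum of reciprocals = 1/13 + 1/12 + 1/6 + 1/7 = 0.469780
HM = 4/0.469780 = 8.5146

HM = 8.5146


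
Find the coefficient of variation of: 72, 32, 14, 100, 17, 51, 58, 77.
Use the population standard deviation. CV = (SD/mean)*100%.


Mean = 52.6250
SD = 28.3546
CV = (28.3546/52.6250)*100 = 53.8805%

CV = 53.8805%


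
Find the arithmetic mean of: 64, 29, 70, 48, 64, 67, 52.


Sum = 64 + 29 + 70 + 48 + 64 + 67 + 52 = 394
n = 7
Mean = 394/7 = 56.2857

Mean = 56.2857


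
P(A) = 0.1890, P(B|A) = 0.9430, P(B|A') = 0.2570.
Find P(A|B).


P(B) = P(B|A)*P(A) + P(B|A')*P(A')
= 0.9430*0.1890 + 0.2570*0.8110
= 0.178227 + 0.208427 = 0.386654
P(A|B) = 0.178227/0.386654 = 0.4609

P(A|B) = 0.4609


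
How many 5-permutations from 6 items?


P(6,5) = 6!/1!
= 720/1
= 720

P(6,5) = 720


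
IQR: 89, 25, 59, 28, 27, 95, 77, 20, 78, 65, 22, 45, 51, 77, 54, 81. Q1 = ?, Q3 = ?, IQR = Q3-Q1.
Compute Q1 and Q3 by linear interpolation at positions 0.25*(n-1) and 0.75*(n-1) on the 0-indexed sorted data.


Sorted: 20, 22, 25, 27, 28, 45, 51, 54, 59, 65, 77, 77, 78, 81, 89, 95
Q1 (25th %ile) = 27.7500
Q3 (75th %ile) = 77.2500
IQR = 77.2500 - 27.7500 = 49.5000

IQR = 49.5000


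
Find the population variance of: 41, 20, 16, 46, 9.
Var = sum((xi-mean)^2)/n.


Mean = 26.4000
Squared deviations: 213.1600, 40.9600, 108.1600, 384.1600, 302.7600
Sum = 1049.2000
Variance = 1049.2000/5 = 209.8400

Variance = 209.8400


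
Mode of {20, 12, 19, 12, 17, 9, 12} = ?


Frequencies: 9:1, 12:3, 17:1, 19:1, 20:1
Max frequency = 3
Mode = 12

Mode = 12


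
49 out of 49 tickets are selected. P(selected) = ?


P = 49/49 = 1.0000

P = 1.0000


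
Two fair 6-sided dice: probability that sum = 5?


Total outcomes = 6×6 = 36
Favorable (sum = 5): 4
P = 4/36 = 0.1111

P = 0.1111


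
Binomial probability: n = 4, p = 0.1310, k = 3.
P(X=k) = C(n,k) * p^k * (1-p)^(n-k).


C(4,3) = 4
p^3 = 0.002248
(1-p)^1 = 0.869000
P = 4 * 0.002248 * 0.869000 = 0.0078

P(X=3) = 0.0078


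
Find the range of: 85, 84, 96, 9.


Max = 96, Min = 9
Range = 96 - 9 = 87

Range = 87


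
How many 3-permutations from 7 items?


P(7,3) = 7!/4!
= 5040/24
= 210

P(7,3) = 210


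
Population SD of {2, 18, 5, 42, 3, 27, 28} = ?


Mean = 17.8571
Variance = 200.9796
SD = sqrt(200.9796) = 14.1767

SD = 14.1767


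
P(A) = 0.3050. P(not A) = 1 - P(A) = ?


P(not A) = 1 - 0.3050 = 0.6950

P(not A) = 0.6950


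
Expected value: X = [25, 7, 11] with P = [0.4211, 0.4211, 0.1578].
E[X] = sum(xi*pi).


E[X] = 25*0.4211 + 7*0.4211 + 11*0.1578
= 10.5275 + 2.9477 + 1.7358
= 15.2110

E[X] = 15.2110


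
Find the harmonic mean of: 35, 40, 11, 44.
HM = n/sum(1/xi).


Sum of reciprocals = 1/35 + 1/40 + 1/11 + 1/44 = 0.167208
HM = 4/0.167208 = 23.9223

HM = 23.9223


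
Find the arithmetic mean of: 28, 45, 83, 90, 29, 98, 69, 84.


Sum = 28 + 45 + 83 + 90 + 29 + 98 + 69 + 84 = 526
n = 8
Mean = 526/8 = 65.7500

Mean = 65.7500


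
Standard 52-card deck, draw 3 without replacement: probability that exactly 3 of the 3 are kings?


Hypergeometric: P(X=3) = C(4,3)·C(48,0) / C(52,3)
= 4 × 1 / 22100
= 4/22100 = 0.0002

P = 0.0002


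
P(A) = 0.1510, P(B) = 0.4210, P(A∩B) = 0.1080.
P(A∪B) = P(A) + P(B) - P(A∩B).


P(A∪B) = 0.1510 + 0.4210 - 0.1080
= 0.5720 - 0.1080
= 0.4640

P(A∪B) = 0.4640


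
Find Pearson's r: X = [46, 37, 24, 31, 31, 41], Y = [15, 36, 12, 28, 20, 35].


Mean X = 35.0000, Mean Y = 24.3333
SD X = 7.234178, SD Y = 9.321421
Cov = 20.500000
r = 20.500000/(7.234178*9.321421) = 0.3040

r = 0.3040


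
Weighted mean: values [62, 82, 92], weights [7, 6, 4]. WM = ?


Numerator = 62*7 + 82*6 + 92*4 = 1294
Denominator = 7 + 6 + 4 = 17
WM = 1294/17 = 76.1176

WM = 76.1176


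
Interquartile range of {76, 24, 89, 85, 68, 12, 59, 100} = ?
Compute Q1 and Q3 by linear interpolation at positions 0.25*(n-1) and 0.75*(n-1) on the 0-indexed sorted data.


Sorted: 12, 24, 59, 68, 76, 85, 89, 100
Q1 (25th %ile) = 50.2500
Q3 (75th %ile) = 86.0000
IQR = 86.0000 - 50.2500 = 35.7500

IQR = 35.7500


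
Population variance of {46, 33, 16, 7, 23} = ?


Mean = 25.0000
Squared deviations: 441.0000, 64.0000, 81.0000, 324.0000, 4.0000
Sum = 914.0000
Variance = 914.0000/5 = 182.8000

Variance = 182.8000


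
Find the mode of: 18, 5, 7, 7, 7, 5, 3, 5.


Frequencies: 3:1, 5:3, 7:3, 18:1
Max frequency = 3
Mode = 5, 7

Mode = 5, 7


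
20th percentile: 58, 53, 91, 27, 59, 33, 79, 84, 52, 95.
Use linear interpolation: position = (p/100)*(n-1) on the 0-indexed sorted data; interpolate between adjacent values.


Sorted: 27, 33, 52, 53, 58, 59, 79, 84, 91, 95
n = 10
Index = 20/100 * 9 = 1.8000
Lower = data[1] = 33, Upper = data[2] = 52
P20 = 33 + 0.8000*(19) = 48.2000

P20 = 48.2000


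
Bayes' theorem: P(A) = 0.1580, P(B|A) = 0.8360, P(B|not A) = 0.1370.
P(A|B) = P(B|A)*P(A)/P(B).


P(B) = P(B|A)*P(A) + P(B|A')*P(A')
= 0.8360*0.1580 + 0.1370*0.8420
= 0.132088 + 0.115354 = 0.247442
P(A|B) = 0.132088/0.247442 = 0.5338

P(A|B) = 0.5338


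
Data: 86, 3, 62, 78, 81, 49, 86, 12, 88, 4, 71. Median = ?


Sorted: 3, 4, 12, 49, 62, 71, 78, 81, 86, 86, 88
n = 11 (odd)
Middle value = 71

Median = 71


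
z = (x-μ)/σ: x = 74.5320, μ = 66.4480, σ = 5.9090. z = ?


z = (74.5320 - 66.4480)/5.9090
= 8.0840/5.9090
= 1.3681

z = 1.3681


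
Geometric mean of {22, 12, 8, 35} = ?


Product = 22 × 12 × 8 × 35 = 73920
GM = 73920^(1/4) = 16.4889

GM = 16.4889


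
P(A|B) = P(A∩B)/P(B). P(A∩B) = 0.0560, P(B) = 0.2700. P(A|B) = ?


P(A|B) = 0.0560/0.2700 = 0.2074

P(A|B) = 0.2074


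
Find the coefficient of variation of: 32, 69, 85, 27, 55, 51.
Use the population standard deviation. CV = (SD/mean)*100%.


Mean = 53.1667
SD = 20.0201
CV = (20.0201/53.1667)*100 = 37.6554%

CV = 37.6554%


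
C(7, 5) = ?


C(7,5) = 7!/(5! × 2!)
= 5040/(120 × 2)
= 21

C(7,5) = 21


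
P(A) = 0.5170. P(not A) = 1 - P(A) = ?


P(not A) = 1 - 0.5170 = 0.4830

P(not A) = 0.4830


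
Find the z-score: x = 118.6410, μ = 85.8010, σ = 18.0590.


z = (118.6410 - 85.8010)/18.0590
= 32.8400/18.0590
= 1.8185

z = 1.8185


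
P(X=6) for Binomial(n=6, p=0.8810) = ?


C(6,6) = 1
p^6 = 0.467579
(1-p)^0 = 1.000000
P = 1 * 0.467579 * 1.000000 = 0.4676

P(X=6) = 0.4676


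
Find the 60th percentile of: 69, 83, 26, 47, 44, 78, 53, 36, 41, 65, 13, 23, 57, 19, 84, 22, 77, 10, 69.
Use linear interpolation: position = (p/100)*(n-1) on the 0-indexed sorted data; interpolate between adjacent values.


Sorted: 10, 13, 19, 22, 23, 26, 36, 41, 44, 47, 53, 57, 65, 69, 69, 77, 78, 83, 84
n = 19
Index = 60/100 * 18 = 10.8000
Lower = data[10] = 53, Upper = data[11] = 57
P60 = 53 + 0.8000*(4) = 56.2000

P60 = 56.2000


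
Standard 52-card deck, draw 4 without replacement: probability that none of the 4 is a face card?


P(no face cards) = (40/52) × (39/51) × (38/50) × (37/49)
= 0.3376

P = 0.3376


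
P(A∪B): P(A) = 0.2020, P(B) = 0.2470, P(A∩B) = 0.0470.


P(A∪B) = 0.2020 + 0.2470 - 0.0470
= 0.4490 - 0.0470
= 0.4020

P(A∪B) = 0.4020


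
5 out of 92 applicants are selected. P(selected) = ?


P = 5/92 = 0.0543

P = 0.0543


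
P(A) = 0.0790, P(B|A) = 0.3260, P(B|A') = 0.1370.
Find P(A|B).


P(B) = P(B|A)*P(A) + P(B|A')*P(A')
= 0.3260*0.0790 + 0.1370*0.9210
= 0.025754 + 0.126177 = 0.151931
P(A|B) = 0.025754/0.151931 = 0.1695

P(A|B) = 0.1695


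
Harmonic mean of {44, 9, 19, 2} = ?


Sum of reciprocals = 1/44 + 1/9 + 1/19 + 1/2 = 0.686470
HM = 4/0.686470 = 5.8269

HM = 5.8269


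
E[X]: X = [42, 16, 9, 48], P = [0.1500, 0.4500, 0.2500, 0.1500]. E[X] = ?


E[X] = 42*0.1500 + 16*0.4500 + 9*0.2500 + 48*0.1500
= 6.3000 + 7.2000 + 2.2500 + 7.2000
= 22.9500

E[X] = 22.9500


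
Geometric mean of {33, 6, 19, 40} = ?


Product = 33 × 6 × 19 × 40 = 150480
GM = 150480^(1/4) = 19.6956

GM = 19.6956


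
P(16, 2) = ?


P(16,2) = 16!/14!
= 20922789888000/87178291200
= 240

P(16,2) = 240


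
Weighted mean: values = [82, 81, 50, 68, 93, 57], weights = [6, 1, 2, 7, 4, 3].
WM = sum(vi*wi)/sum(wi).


Numerator = 82*6 + 81*1 + 50*2 + 68*7 + 93*4 + 57*3 = 1692
Denominator = 6 + 1 + 2 + 7 + 4 + 3 = 23
WM = 1692/23 = 73.5652

WM = 73.5652


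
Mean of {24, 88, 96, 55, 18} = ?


Sum = 24 + 88 + 96 + 55 + 18 = 281
n = 5
Mean = 281/5 = 56.2000

Mean = 56.2000


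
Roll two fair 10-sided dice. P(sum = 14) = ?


Total outcomes = 10×10 = 100
Favorable (sum = 14): 7
P = 7/100 = 0.0700

P = 0.0700


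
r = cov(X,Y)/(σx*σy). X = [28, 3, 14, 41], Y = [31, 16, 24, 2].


Mean X = 21.5000, Mean Y = 18.2500
SD X = 14.326549, SD Y = 10.779031
Cov = -58.875000
r = -58.875000/(14.326549*10.779031) = -0.3812

r = -0.3812


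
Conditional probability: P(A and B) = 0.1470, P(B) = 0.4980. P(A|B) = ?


P(A|B) = 0.1470/0.4980 = 0.2952

P(A|B) = 0.2952


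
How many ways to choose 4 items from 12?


C(12,4) = 12!/(4! × 8!)
= 479001600/(24 × 40320)
= 495

C(12,4) = 495


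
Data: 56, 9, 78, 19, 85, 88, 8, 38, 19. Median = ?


Sorted: 8, 9, 19, 19, 38, 56, 78, 85, 88
n = 9 (odd)
Middle value = 38

Median = 38


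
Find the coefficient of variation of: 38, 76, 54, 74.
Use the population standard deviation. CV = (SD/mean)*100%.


Mean = 60.5000
SD = 15.5804
CV = (15.5804/60.5000)*100 = 25.7528%

CV = 25.7528%


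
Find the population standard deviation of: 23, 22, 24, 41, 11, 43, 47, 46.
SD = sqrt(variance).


Mean = 32.1250
Variance = 163.6094
SD = sqrt(163.6094) = 12.7910

SD = 12.7910


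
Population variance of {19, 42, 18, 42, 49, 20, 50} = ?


Mean = 34.2857
Squared deviations: 233.6531, 59.5102, 265.2245, 59.5102, 216.5102, 204.0816, 246.9388
Sum = 1285.4286
Variance = 1285.4286/7 = 183.6327

Variance = 183.6327


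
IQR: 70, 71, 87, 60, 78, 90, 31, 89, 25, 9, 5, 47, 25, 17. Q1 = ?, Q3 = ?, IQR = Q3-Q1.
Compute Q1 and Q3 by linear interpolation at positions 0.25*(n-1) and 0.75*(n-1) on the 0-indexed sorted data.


Sorted: 5, 9, 17, 25, 25, 31, 47, 60, 70, 71, 78, 87, 89, 90
Q1 (25th %ile) = 25.0000
Q3 (75th %ile) = 76.2500
IQR = 76.2500 - 25.0000 = 51.2500

IQR = 51.2500


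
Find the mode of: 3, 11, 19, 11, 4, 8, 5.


Frequencies: 3:1, 4:1, 5:1, 8:1, 11:2, 19:1
Max frequency = 2
Mode = 11

Mode = 11


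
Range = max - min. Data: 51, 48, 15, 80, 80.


Max = 80, Min = 15
Range = 80 - 15 = 65

Range = 65


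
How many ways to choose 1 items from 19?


C(19,1) = 19!/(1! × 18!)
= 121645100408832000/(1 × 6402373705728000)
= 19

C(19,1) = 19


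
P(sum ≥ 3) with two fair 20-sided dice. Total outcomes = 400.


Total outcomes = 20×20 = 400
Favorable (sum ≥ 3): 399
P = 399/400 = 0.9975

P = 0.9975


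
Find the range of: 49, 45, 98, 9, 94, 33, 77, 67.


Max = 98, Min = 9
Range = 98 - 9 = 89

Range = 89


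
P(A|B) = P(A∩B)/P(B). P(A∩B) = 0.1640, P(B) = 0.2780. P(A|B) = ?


P(A|B) = 0.1640/0.2780 = 0.5899

P(A|B) = 0.5899


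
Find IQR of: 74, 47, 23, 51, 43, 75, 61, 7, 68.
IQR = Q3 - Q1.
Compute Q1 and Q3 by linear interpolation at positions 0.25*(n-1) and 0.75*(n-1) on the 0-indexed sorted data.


Sorted: 7, 23, 43, 47, 51, 61, 68, 74, 75
Q1 (25th %ile) = 43.0000
Q3 (75th %ile) = 68.0000
IQR = 68.0000 - 43.0000 = 25.0000

IQR = 25.0000


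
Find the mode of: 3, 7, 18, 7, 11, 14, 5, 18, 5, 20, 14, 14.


Frequencies: 3:1, 5:2, 7:2, 11:1, 14:3, 18:2, 20:1
Max frequency = 3
Mode = 14

Mode = 14


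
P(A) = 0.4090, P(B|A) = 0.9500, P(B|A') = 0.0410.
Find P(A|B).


P(B) = P(B|A)*P(A) + P(B|A')*P(A')
= 0.9500*0.4090 + 0.0410*0.5910
= 0.388550 + 0.024231 = 0.412781
P(A|B) = 0.388550/0.412781 = 0.9413

P(A|B) = 0.9413


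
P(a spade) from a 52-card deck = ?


13 spades in 52 cards
P = 13/52 = 0.2500

P = 0.2500


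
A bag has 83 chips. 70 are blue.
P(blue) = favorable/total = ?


P = 70/83 = 0.8434

P = 0.8434


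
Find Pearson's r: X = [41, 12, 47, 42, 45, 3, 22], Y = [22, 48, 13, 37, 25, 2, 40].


Mean X = 30.2857, Mean Y = 26.7143
SD X = 16.455258, SD Y = 14.925666
Cov = -1.346939
r = -1.346939/(16.455258*14.925666) = -0.0055

r = -0.0055


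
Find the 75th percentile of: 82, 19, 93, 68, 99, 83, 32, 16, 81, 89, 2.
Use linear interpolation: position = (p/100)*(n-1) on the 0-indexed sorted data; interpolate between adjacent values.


Sorted: 2, 16, 19, 32, 68, 81, 82, 83, 89, 93, 99
n = 11
Index = 75/100 * 10 = 7.5000
Lower = data[7] = 83, Upper = data[8] = 89
P75 = 83 + 0.5000*(6) = 86.0000

P75 = 86.0000


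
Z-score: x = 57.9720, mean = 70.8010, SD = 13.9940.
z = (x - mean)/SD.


z = (57.9720 - 70.8010)/13.9940
= -12.8290/13.9940
= -0.9168

z = -0.9168


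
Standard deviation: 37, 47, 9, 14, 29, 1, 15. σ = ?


Mean = 21.7143
Variance = 231.6327
SD = sqrt(231.6327) = 15.2195

SD = 15.2195


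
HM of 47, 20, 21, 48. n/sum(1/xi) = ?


Sum of reciprocals = 1/47 + 1/20 + 1/21 + 1/48 = 0.139729
HM = 4/0.139729 = 28.6268

HM = 28.6268


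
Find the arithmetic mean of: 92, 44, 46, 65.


Sum = 92 + 44 + 46 + 65 = 247
n = 4
Mean = 247/4 = 61.7500

Mean = 61.7500


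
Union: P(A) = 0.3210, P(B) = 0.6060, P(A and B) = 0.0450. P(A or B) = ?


P(A∪B) = 0.3210 + 0.6060 - 0.0450
= 0.9270 - 0.0450
= 0.8820

P(A∪B) = 0.8820


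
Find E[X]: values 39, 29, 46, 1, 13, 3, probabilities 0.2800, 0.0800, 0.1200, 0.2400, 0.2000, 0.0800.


E[X] = 39*0.2800 + 29*0.0800 + 46*0.1200 + 1*0.2400 + 13*0.2000 + 3*0.0800
= 10.9200 + 2.3200 + 5.5200 + 0.2400 + 2.6000 + 0.2400
= 21.8400

E[X] = 21.8400


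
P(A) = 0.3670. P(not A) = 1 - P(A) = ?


P(not A) = 1 - 0.3670 = 0.6330

P(not A) = 0.6330


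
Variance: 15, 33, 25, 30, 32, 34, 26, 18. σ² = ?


Mean = 26.6250
Squared deviations: 135.1406, 40.6406, 2.6406, 11.3906, 28.8906, 54.3906, 0.3906, 74.3906
Sum = 347.8750
Variance = 347.8750/8 = 43.4844

Variance = 43.4844


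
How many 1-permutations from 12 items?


P(12,1) = 12!/11!
= 479001600/39916800
= 12

P(12,1) = 12


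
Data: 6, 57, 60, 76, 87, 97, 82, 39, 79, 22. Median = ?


Sorted: 6, 22, 39, 57, 60, 76, 79, 82, 87, 97
n = 10 (even)
Middle values: 60 and 76
Median = (60+76)/2 = 68.0000

Median = 68.0000


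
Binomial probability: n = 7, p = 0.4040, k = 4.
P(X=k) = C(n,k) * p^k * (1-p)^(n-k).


C(7,4) = 35
p^4 = 0.026639
(1-p)^3 = 0.211709
P = 35 * 0.026639 * 0.211709 = 0.1974

P(X=4) = 0.1974


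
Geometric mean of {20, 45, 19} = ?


Product = 20 × 45 × 19 = 17100
GM = 17100^(1/3) = 25.7631

GM = 25.7631


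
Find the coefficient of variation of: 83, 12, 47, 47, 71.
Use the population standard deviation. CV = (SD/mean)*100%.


Mean = 52.0000
SD = 24.3803
CV = (24.3803/52.0000)*100 = 46.8852%

CV = 46.8852%


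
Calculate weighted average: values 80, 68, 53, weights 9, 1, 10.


Numerator = 80*9 + 68*1 + 53*10 = 1318
Denominator = 9 + 1 + 10 = 20
WM = 1318/20 = 65.9000

WM = 65.9000


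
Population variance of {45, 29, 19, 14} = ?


Mean = 26.7500
Squared deviations: 333.0625, 5.0625, 60.0625, 162.5625
Sum = 560.7500
Variance = 560.7500/4 = 140.1875

Variance = 140.1875


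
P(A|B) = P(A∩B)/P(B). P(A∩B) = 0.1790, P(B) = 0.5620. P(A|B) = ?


P(A|B) = 0.1790/0.5620 = 0.3185

P(A|B) = 0.3185


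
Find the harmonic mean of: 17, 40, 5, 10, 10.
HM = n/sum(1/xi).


Sum of reciprocals = 1/17 + 1/40 + 1/5 + 1/10 + 1/10 = 0.483824
HM = 5/0.483824 = 10.3343

HM = 10.3343


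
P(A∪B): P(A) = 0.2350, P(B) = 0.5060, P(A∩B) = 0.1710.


P(A∪B) = 0.2350 + 0.5060 - 0.1710
= 0.7410 - 0.1710
= 0.5700

P(A∪B) = 0.5700


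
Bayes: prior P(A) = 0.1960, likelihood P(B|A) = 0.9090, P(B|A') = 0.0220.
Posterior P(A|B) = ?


P(B) = P(B|A)*P(A) + P(B|A')*P(A')
= 0.9090*0.1960 + 0.0220*0.8040
= 0.178164 + 0.017688 = 0.195852
P(A|B) = 0.178164/0.195852 = 0.9097

P(A|B) = 0.9097


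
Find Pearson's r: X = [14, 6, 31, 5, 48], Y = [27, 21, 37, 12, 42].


Mean X = 20.8000, Mean Y = 27.8000
SD X = 16.485145, SD Y = 10.796296
Cov = 167.160000
r = 167.160000/(16.485145*10.796296) = 0.9392

r = 0.9392


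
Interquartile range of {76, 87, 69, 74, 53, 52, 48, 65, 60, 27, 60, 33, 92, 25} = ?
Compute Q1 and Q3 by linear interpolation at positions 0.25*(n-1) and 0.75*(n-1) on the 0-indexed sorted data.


Sorted: 25, 27, 33, 48, 52, 53, 60, 60, 65, 69, 74, 76, 87, 92
Q1 (25th %ile) = 49.0000
Q3 (75th %ile) = 72.7500
IQR = 72.7500 - 49.0000 = 23.7500

IQR = 23.7500


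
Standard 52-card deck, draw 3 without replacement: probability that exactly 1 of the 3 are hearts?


Hypergeometric: P(X=1) = C(13,1)·C(39,2) / C(52,3)
= 13 × 741 / 22100
= 9633/22100 = 0.4359

P = 0.4359


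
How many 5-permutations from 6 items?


P(6,5) = 6!/1!
= 720/1
= 720

P(6,5) = 720


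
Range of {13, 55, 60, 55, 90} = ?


Max = 90, Min = 13
Range = 90 - 13 = 77

Range = 77


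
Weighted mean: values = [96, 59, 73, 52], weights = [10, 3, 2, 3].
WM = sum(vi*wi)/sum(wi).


Numerator = 96*10 + 59*3 + 73*2 + 52*3 = 1439
Denominator = 10 + 3 + 2 + 3 = 18
WM = 1439/18 = 79.9444

WM = 79.9444


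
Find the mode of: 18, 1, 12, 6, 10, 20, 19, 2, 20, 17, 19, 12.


Frequencies: 1:1, 2:1, 6:1, 10:1, 12:2, 17:1, 18:1, 19:2, 20:2
Max frequency = 2
Mode = 12, 19, 20

Mode = 12, 19, 20


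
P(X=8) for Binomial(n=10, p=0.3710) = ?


C(10,8) = 45
p^8 = 0.000359
(1-p)^2 = 0.395641
P = 45 * 0.000359 * 0.395641 = 0.0064

P(X=8) = 0.0064


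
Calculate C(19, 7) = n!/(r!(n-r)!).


C(19,7) = 19!/(7! × 12!)
= 121645100408832000/(5040 × 479001600)
= 50388

C(19,7) = 50388


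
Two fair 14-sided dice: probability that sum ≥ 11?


Total outcomes = 14×14 = 196
Favorable (sum ≥ 11): 151
P = 151/196 = 0.7704

P = 0.7704


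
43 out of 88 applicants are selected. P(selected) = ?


P = 43/88 = 0.4886

P = 0.4886


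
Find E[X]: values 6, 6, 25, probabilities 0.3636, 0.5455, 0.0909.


E[X] = 6*0.3636 + 6*0.5455 + 25*0.0909
= 2.1816 + 3.2730 + 2.2725
= 7.7271

E[X] = 7.7271


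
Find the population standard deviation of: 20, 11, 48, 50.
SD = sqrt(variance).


Mean = 32.2500
Variance = 291.1875
SD = sqrt(291.1875) = 17.0642

SD = 17.0642


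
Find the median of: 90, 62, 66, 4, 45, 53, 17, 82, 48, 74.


Sorted: 4, 17, 45, 48, 53, 62, 66, 74, 82, 90
n = 10 (even)
Middle values: 53 and 62
Median = (53+62)/2 = 57.5000

Median = 57.5000


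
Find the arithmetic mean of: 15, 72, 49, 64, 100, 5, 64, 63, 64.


Sum = 15 + 72 + 49 + 64 + 100 + 5 + 64 + 63 + 64 = 496
n = 9
Mean = 496/9 = 55.1111

Mean = 55.1111


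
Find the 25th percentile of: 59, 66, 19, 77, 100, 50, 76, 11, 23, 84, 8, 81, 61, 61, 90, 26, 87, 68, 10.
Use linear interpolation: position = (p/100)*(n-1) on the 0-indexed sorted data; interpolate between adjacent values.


Sorted: 8, 10, 11, 19, 23, 26, 50, 59, 61, 61, 66, 68, 76, 77, 81, 84, 87, 90, 100
n = 19
Index = 25/100 * 18 = 4.5000
Lower = data[4] = 23, Upper = data[5] = 26
P25 = 23 + 0.5000*(3) = 24.5000

P25 = 24.5000


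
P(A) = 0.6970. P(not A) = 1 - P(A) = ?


P(not A) = 1 - 0.6970 = 0.3030

P(not A) = 0.3030


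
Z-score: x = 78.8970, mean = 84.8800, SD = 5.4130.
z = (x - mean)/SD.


z = (78.8970 - 84.8800)/5.4130
= -5.9830/5.4130
= -1.1053

z = -1.1053


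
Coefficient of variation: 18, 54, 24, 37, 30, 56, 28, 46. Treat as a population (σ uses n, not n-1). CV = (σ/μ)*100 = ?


Mean = 36.6250
SD = 13.1808
CV = (13.1808/36.6250)*100 = 35.9886%

CV = 35.9886%


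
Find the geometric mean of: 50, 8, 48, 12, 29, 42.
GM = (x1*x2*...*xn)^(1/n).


Product = 50 × 8 × 48 × 12 × 29 × 42 = 280627200
GM = 280627200^(1/6) = 25.5871

GM = 25.5871


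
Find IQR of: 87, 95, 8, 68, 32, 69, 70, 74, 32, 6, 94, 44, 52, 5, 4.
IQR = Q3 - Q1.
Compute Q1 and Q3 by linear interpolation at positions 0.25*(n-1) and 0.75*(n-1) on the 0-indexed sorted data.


Sorted: 4, 5, 6, 8, 32, 32, 44, 52, 68, 69, 70, 74, 87, 94, 95
Q1 (25th %ile) = 20.0000
Q3 (75th %ile) = 72.0000
IQR = 72.0000 - 20.0000 = 52.0000

IQR = 52.0000


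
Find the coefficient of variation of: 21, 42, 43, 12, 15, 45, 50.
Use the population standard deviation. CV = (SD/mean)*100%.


Mean = 32.5714
SD = 14.7441
CV = (14.7441/32.5714)*100 = 45.2669%

CV = 45.2669%


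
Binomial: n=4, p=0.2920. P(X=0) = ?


C(4,0) = 1
p^0 = 1.000000
(1-p)^4 = 0.251266
P = 1 * 1.000000 * 0.251266 = 0.2513

P(X=0) = 0.2513


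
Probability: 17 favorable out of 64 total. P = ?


P = 17/64 = 0.2656

P = 0.2656


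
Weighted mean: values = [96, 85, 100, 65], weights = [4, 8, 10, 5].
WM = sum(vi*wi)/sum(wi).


Numerator = 96*4 + 85*8 + 100*10 + 65*5 = 2389
Denominator = 4 + 8 + 10 + 5 = 27
WM = 2389/27 = 88.4815

WM = 88.4815


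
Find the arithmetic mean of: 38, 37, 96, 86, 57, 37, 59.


Sum = 38 + 37 + 96 + 86 + 57 + 37 + 59 = 410
n = 7
Mean = 410/7 = 58.5714

Mean = 58.5714


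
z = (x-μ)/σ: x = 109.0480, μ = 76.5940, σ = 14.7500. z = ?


z = (109.0480 - 76.5940)/14.7500
= 32.4540/14.7500
= 2.2003

z = 2.2003


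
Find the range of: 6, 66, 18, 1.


Max = 66, Min = 1
Range = 66 - 1 = 65

Range = 65


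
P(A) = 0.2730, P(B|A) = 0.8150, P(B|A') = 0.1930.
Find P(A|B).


P(B) = P(B|A)*P(A) + P(B|A')*P(A')
= 0.8150*0.2730 + 0.1930*0.7270
= 0.222495 + 0.140311 = 0.362806
P(A|B) = 0.222495/0.362806 = 0.6133

P(A|B) = 0.6133
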